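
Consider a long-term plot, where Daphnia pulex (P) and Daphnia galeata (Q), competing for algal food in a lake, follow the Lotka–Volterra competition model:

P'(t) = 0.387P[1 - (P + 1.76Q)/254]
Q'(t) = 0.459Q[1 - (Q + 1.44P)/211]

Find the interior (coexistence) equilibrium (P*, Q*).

Setting both brackets to zero gives the nullclines P + 1.76Q = 254 and 1.44P + Q = 211.
Substituting Q = 211 - 1.44P into the first: P(1 - 1.76·1.44) = 254 - 1.76·211.
So P* = -117/-1.53 = 76.5, and then Q* = 211 - 1.44·76.5 = 101.

P* ≈ 76.5, Q* ≈ 101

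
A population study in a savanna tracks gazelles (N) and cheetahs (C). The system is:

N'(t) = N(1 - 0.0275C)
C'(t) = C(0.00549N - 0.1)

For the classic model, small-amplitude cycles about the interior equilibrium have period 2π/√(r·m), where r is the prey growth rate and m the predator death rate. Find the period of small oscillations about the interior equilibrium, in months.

Here r = 1 and m = 0.1, so r·m = 0.1.
ω = √0.1 = 0.316 per month, hence T = 2π/ω ≈ 19.9 months.

T ≈ 19.9 months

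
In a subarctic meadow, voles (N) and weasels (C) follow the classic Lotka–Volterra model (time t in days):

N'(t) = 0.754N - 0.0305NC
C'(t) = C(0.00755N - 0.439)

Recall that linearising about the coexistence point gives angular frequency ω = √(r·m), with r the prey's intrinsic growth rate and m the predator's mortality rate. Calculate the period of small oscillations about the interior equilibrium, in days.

Here r = 0.754 and m = 0.439, so r·m = 0.331.
ω = √0.331 = 0.575 per day, hence T = 2π/ω ≈ 10.9 days.

T ≈ 10.9 days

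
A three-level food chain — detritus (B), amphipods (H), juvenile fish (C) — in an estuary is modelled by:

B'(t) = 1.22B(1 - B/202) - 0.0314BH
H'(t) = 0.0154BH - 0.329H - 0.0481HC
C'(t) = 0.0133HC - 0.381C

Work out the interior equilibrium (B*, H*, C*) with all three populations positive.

From dC/dt = 0: 0.0133H* = 0.381, so H* = 28.6.
From dB/dt = 0: 1.22(1 - B*/202) = 0.0314·28.6, giving B* = 202·(1 - 0.737) = 53.1.
From dH/dt = 0: 0.0154·53.1 - 0.329 = 0.0481C*, so C* = 0.488/0.0481 = 10.1.

B* ≈ 53.1, H* ≈ 28.6, C* ≈ 10.1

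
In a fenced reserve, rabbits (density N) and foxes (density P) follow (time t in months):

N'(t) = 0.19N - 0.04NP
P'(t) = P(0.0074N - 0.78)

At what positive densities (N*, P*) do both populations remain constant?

N* ≈ 105, P* ≈ 4.75

Set dP/dt = 0 with P > 0: 0.0074N - 0.78 = 0, so N* = 0.78/0.0074 = 105.
Set dN/dt = 0 with N > 0: 0.19 - 0.04P = 0, so P* = 0.19/0.04 = 4.75.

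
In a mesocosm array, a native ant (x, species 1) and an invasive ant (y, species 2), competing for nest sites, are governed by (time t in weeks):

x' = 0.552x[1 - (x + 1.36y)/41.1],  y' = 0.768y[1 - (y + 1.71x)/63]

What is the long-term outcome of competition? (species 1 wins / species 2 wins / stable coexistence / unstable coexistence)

unstable coexistence (outcome depends on initial conditions)

Compare the nullcline intercepts: K1/α12 = 41.1/1.36 = 30.2 < K2 = 63; K2/α21 = 63/1.71 = 36.8 < K1 = 41.1.
Since both are reversed, neither can invade when rare; the interior point is a saddle.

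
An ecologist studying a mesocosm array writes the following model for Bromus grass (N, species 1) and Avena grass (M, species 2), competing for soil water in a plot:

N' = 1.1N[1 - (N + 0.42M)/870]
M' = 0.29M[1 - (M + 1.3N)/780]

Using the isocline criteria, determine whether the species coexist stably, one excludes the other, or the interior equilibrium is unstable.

species 1 excludes species 2

Compare the nullcline intercepts: K1/α12 = 870/0.42 = 2070 > K2 = 780; K2/α21 = 780/1.3 = 600 < K1 = 870.
Since the inequalities point opposite ways, species 1 can invade but species 2 cannot.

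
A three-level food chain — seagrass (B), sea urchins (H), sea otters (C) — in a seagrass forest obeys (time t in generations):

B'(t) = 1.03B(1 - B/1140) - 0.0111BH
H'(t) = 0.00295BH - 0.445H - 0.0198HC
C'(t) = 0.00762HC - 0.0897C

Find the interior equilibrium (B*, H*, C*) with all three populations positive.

B* ≈ 995, H* ≈ 11.8, C* ≈ 126

From dC/dt = 0: 0.00762H* = 0.0897, so H* = 11.8.
From dB/dt = 0: 1.03(1 - B*/1140) = 0.0111·11.8, giving B* = 1140·(1 - 0.127) = 995.
From dH/dt = 0: 0.00295·995 - 0.445 = 0.0198C*, so C* = 2.49/0.0198 = 126.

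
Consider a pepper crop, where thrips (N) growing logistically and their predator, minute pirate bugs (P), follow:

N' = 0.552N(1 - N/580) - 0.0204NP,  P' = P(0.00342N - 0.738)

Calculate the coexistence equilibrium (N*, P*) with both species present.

N* ≈ 216, P* ≈ 17

From dP/dt = 0 with P > 0: 0.00342N* = 0.738, so N* = 216.
Substitute into dN/dt = 0: 0.552(1 - 216/580) = 0.0204P*.
The bracket is 0.628, giving P* = 0.347/0.0204 = 17.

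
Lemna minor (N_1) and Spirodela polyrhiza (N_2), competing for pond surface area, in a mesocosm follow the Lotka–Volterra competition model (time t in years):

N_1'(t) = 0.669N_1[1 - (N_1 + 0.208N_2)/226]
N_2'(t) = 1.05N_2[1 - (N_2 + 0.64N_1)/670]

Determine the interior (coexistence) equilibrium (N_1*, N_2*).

N_1* ≈ 99.9, N_2* ≈ 606

Setting both brackets to zero gives the nullclines N_1 + 0.208N_2 = 226 and 0.64N_1 + N_2 = 670.
Substituting N_2 = 670 - 0.64N_1 into the first: N_1(1 - 0.208·0.64) = 226 - 0.208·670.
So N_1* = 86.6/0.867 = 99.9, and then N_2* = 670 - 0.64·99.9 = 606.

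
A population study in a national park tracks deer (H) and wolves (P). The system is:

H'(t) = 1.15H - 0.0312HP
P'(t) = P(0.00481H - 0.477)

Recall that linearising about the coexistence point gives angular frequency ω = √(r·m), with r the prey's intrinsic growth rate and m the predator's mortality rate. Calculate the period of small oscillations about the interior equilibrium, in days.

T ≈ 8.48 days

Here r = 1.15 and m = 0.477, so r·m = 0.549.
ω = √0.549 = 0.741 per day, hence T = 2π/ω ≈ 8.48 days.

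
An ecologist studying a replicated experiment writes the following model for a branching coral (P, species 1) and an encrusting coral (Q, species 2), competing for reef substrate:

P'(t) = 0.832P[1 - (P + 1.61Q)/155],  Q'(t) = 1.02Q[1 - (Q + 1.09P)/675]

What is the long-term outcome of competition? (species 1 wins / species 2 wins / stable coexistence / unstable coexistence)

species 2 excludes species 1

Compare the nullcline intercepts: K1/α12 = 155/1.61 = 96.3 < K2 = 675; K2/α21 = 675/1.09 = 619 > K1 = 155.
Since the inequalities point opposite ways, species 2 can invade but species 1 cannot.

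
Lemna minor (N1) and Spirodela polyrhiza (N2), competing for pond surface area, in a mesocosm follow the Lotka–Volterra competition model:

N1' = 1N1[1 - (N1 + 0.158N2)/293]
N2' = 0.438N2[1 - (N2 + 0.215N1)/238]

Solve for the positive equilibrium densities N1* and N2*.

Setting both brackets to zero gives the nullclines N1 + 0.158N2 = 293 and 0.215N1 + N2 = 238.
Substituting N2 = 238 - 0.215N1 into the first: N1(1 - 0.158·0.215) = 293 - 0.158·238.
So N1* = 255/0.966 = 264, and then N2* = 238 - 0.215·264 = 181.

N1* ≈ 264, N2* ≈ 181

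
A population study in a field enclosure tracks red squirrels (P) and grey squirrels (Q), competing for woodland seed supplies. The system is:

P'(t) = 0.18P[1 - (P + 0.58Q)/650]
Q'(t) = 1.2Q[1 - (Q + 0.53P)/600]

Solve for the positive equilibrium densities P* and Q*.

Setting both brackets to zero gives the nullclines P + 0.58Q = 650 and 0.53P + Q = 600.
Substituting Q = 600 - 0.53P into the first: P(1 - 0.58·0.53) = 650 - 0.58·600.
So P* = 302/0.693 = 436, and then Q* = 600 - 0.53·436 = 369.

P* ≈ 436, Q* ≈ 369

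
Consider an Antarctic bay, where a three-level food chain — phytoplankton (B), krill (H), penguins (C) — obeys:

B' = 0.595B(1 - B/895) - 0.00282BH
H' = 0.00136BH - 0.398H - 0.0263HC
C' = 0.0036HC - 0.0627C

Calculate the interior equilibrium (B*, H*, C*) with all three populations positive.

B* ≈ 821, H* ≈ 17.4, C* ≈ 27.3

From dC/dt = 0: 0.0036H* = 0.0627, so H* = 17.4.
From dB/dt = 0: 0.595(1 - B*/895) = 0.00282·17.4, giving B* = 895·(1 - 0.0825) = 821.
From dH/dt = 0: 0.00136·821 - 0.398 = 0.0263C*, so C* = 0.719/0.0263 = 27.3.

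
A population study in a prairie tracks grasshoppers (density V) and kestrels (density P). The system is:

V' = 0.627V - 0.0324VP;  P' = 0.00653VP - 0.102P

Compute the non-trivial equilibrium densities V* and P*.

Set dP/dt = 0 with P > 0: 0.00653V - 0.102 = 0, so V* = 0.102/0.00653 = 15.6.
Set dV/dt = 0 with V > 0: 0.627 - 0.0324P = 0, so P* = 0.627/0.0324 = 19.4.

V* ≈ 15.6, P* ≈ 19.4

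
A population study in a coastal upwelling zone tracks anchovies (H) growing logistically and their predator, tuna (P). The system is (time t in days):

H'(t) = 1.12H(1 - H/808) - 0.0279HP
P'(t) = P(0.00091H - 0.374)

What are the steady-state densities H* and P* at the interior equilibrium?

H* ≈ 411, P* ≈ 19.7

From dP/dt = 0 with P > 0: 0.00091H* = 0.374, so H* = 411.
Substitute into dH/dt = 0: 1.12(1 - 411/808) = 0.0279P*.
The bracket is 0.491, giving P* = 0.55/0.0279 = 19.7.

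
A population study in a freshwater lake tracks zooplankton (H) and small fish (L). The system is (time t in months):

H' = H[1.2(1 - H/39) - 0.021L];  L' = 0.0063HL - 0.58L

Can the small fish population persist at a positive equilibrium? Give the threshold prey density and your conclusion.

The predator equation gives dL/dt > 0 only when H > 0.58/0.0063 = 92.1.
Without the predator, H → K = 39. Since 39 < 92.1, the predator cannot invade.

Threshold H = 92.1; K < 92.1, so no, the predator goes extinct.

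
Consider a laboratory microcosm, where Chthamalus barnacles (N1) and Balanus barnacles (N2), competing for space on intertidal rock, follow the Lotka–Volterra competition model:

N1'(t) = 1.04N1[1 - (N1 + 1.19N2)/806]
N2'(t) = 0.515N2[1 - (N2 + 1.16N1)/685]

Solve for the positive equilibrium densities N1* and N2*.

Setting both brackets to zero gives the nullclines N1 + 1.19N2 = 806 and 1.16N1 + N2 = 685.
Substituting N2 = 685 - 1.16N1 into the first: N1(1 - 1.19·1.16) = 806 - 1.19·685.
So N1* = -9.15/-0.38 = 24.1, and then N2* = 685 - 1.16·24.1 = 657.

N1* ≈ 24.1, N2* ≈ 657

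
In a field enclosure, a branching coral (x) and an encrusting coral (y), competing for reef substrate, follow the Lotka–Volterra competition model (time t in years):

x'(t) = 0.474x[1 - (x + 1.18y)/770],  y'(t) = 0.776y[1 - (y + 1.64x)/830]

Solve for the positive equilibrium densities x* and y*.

x* ≈ 224, y* ≈ 463

Setting both brackets to zero gives the nullclines x + 1.18y = 770 and 1.64x + y = 830.
Substituting y = 830 - 1.64x into the first: x(1 - 1.18·1.64) = 770 - 1.18·830.
So x* = -209/-0.935 = 224, and then y* = 830 - 1.64·224 = 463.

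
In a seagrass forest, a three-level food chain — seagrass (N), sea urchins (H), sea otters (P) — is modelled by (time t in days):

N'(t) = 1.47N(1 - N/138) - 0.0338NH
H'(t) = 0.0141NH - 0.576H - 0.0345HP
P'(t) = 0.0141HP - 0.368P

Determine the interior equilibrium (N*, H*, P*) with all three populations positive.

From dP/dt = 0: 0.0141H* = 0.368, so H* = 26.1.
From dN/dt = 0: 1.47(1 - N*/138) = 0.0338·26.1, giving N* = 138·(1 - 0.6) = 55.2.
From dH/dt = 0: 0.0141·55.2 - 0.576 = 0.0345P*, so P* = 0.202/0.0345 = 5.86.

N* ≈ 55.2, H* ≈ 26.1, P* ≈ 5.86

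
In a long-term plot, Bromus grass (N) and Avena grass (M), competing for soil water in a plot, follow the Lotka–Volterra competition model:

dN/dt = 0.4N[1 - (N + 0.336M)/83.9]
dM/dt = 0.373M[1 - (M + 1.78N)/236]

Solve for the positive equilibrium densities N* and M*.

Setting both brackets to zero gives the nullclines N + 0.336M = 83.9 and 1.78N + M = 236.
Substituting M = 236 - 1.78N into the first: N(1 - 0.336·1.78) = 83.9 - 0.336·236.
So N* = 4.6/0.402 = 11.5, and then M* = 236 - 1.78·11.5 = 216.

N* ≈ 11.5, M* ≈ 216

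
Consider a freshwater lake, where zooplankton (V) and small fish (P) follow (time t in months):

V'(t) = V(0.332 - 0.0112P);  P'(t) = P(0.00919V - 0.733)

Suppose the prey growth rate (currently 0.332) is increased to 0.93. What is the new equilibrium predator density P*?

At the interior fixed point, setting dV/dt = 0 with V > 0 fixes P* = (prey growth rate)/(VP coefficient) — independent of the other coefficients.
With the change, P* = 0.93/0.0112 = 83; it rises from 29.6.

P* ≈ 83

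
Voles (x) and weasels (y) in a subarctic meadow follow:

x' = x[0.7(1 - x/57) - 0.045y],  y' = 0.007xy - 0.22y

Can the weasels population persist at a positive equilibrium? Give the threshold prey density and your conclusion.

Threshold x = 31.4; K > 31.4, so yes, the predator persists.

The predator equation gives dy/dt > 0 only when x > 0.22/0.007 = 31.4.
Without the predator, x → K = 57. Since 57 > 31.4, the predator can invade and persist.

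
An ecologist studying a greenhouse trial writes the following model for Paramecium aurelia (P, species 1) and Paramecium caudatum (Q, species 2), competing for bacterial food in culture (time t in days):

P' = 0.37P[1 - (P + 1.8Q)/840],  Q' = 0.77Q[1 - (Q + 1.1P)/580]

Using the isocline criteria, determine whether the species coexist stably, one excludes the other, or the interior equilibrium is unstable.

Compare the nullcline intercepts: K1/α12 = 840/1.8 = 467 < K2 = 580; K2/α21 = 580/1.1 = 527 < K1 = 840.
Since both are reversed, neither can invade when rare; the interior point is a saddle.

unstable coexistence (outcome depends on initial conditions)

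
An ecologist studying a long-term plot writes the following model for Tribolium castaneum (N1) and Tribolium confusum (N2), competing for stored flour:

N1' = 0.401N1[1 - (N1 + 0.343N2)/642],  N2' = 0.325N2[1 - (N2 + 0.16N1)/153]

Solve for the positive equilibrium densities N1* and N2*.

Setting both brackets to zero gives the nullclines N1 + 0.343N2 = 642 and 0.16N1 + N2 = 153.
Substituting N2 = 153 - 0.16N1 into the first: N1(1 - 0.343·0.16) = 642 - 0.343·153.
So N1* = 590/0.945 = 624, and then N2* = 153 - 0.16·624 = 53.2.

N1* ≈ 624, N2* ≈ 53.2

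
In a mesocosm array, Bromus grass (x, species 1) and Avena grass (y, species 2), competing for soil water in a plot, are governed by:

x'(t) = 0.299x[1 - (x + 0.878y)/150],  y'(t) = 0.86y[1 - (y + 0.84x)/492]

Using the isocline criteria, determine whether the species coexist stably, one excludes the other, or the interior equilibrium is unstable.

Compare the nullcline intercepts: K1/α12 = 150/0.878 = 171 < K2 = 492; K2/α21 = 492/0.84 = 586 > K1 = 150.
Since the inequalities point opposite ways, species 2 can invade but species 1 cannot.

species 2 excludes species 1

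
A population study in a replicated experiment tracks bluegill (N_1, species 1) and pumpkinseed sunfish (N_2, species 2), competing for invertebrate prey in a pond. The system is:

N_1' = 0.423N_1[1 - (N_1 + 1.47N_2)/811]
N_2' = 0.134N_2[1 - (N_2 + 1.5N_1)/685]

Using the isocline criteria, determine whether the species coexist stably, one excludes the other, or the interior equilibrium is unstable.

unstable coexistence (outcome depends on initial conditions)

Compare the nullcline intercepts: K1/α12 = 811/1.47 = 552 < K2 = 685; K2/α21 = 685/1.5 = 457 < K1 = 811.
Since both are reversed, neither can invade when rare; the interior point is a saddle.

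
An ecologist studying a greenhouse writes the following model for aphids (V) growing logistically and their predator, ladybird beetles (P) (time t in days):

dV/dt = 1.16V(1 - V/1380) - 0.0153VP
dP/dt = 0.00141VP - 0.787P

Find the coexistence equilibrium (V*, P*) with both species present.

V* ≈ 558, P* ≈ 45.2

From dP/dt = 0 with P > 0: 0.00141V* = 0.787, so V* = 558.
Substitute into dV/dt = 0: 1.16(1 - 558/1380) = 0.0153P*.
The bracket is 0.596, giving P* = 0.691/0.0153 = 45.2.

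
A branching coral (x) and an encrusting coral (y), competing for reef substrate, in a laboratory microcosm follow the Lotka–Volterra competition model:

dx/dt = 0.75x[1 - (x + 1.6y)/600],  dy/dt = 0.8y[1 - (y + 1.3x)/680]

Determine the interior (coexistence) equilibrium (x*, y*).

x* ≈ 452, y* ≈ 92.6

Setting both brackets to zero gives the nullclines x + 1.6y = 600 and 1.3x + y = 680.
Substituting y = 680 - 1.3x into the first: x(1 - 1.6·1.3) = 600 - 1.6·680.
So x* = -488/-1.08 = 452, and then y* = 680 - 1.3·452 = 92.6.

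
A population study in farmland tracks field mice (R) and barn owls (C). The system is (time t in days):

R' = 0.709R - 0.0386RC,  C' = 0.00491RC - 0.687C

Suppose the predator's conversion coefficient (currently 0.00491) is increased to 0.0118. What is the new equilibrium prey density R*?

At the interior fixed point, setting dC/dt = 0 with C > 0 fixes R* = (predator death rate)/(RC coefficient) — independent of the other coefficients.
With the change, R* = 0.687/0.0118 = 58.2; it falls from 140.

R* ≈ 58.2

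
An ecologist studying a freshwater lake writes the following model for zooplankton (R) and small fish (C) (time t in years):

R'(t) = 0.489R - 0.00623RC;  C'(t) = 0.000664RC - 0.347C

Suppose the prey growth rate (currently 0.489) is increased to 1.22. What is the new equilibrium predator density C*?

C* ≈ 196

At the interior fixed point, setting dR/dt = 0 with R > 0 fixes C* = (prey growth rate)/(RC coefficient) — independent of the other coefficients.
With the change, C* = 1.22/0.00623 = 196; it rises from 78.5.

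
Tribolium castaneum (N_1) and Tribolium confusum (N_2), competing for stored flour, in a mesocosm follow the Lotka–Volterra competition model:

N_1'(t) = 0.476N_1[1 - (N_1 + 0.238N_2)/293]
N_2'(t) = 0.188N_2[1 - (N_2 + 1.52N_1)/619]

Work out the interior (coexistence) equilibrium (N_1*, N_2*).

Setting both brackets to zero gives the nullclines N_1 + 0.238N_2 = 293 and 1.52N_1 + N_2 = 619.
Substituting N_2 = 619 - 1.52N_1 into the first: N_1(1 - 0.238·1.52) = 293 - 0.238·619.
So N_1* = 146/0.638 = 228, and then N_2* = 619 - 1.52·228 = 272.

N_1* ≈ 228, N_2* ≈ 272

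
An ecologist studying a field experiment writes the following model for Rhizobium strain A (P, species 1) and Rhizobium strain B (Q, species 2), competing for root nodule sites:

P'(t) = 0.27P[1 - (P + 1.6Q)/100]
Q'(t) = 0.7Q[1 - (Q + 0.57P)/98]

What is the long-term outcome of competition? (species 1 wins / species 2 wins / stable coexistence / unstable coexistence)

species 2 excludes species 1

Compare the nullcline intercepts: K1/α12 = 100/1.6 = 62.5 < K2 = 98; K2/α21 = 98/0.57 = 172 > K1 = 100.
Since the inequalities point opposite ways, species 2 can invade but species 1 cannot.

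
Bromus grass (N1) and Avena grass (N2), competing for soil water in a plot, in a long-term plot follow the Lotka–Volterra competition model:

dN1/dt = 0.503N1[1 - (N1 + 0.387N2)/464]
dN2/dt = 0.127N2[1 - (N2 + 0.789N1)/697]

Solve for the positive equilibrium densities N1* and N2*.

N1* ≈ 280, N2* ≈ 476

Setting both brackets to zero gives the nullclines N1 + 0.387N2 = 464 and 0.789N1 + N2 = 697.
Substituting N2 = 697 - 0.789N1 into the first: N1(1 - 0.387·0.789) = 464 - 0.387·697.
So N1* = 194/0.695 = 280, and then N2* = 697 - 0.789·280 = 476.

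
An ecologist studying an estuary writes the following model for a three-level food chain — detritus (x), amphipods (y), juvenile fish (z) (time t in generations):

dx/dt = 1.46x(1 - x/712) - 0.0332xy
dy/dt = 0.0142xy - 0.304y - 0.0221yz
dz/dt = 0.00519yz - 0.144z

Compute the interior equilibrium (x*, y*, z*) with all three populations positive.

From dz/dt = 0: 0.00519y* = 0.144, so y* = 27.7.
From dx/dt = 0: 1.46(1 - x*/712) = 0.0332·27.7, giving x* = 712·(1 - 0.631) = 263.
From dy/dt = 0: 0.0142·263 - 0.304 = 0.0221z*, so z* = 3.43/0.0221 = 155.

x* ≈ 263, y* ≈ 27.7, z* ≈ 155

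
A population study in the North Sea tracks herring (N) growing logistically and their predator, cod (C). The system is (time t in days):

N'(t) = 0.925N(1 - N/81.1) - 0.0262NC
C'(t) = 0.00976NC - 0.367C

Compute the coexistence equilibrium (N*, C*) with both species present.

N* ≈ 37.6, C* ≈ 18.9

From dC/dt = 0 with C > 0: 0.00976N* = 0.367, so N* = 37.6.
Substitute into dN/dt = 0: 0.925(1 - 37.6/81.1) = 0.0262C*.
The bracket is 0.536, giving C* = 0.496/0.0262 = 18.9.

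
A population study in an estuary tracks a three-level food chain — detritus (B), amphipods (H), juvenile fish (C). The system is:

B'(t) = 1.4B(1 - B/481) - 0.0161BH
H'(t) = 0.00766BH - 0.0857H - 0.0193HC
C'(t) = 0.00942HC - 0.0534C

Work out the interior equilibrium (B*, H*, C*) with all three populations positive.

B* ≈ 450, H* ≈ 5.67, C* ≈ 174

From dC/dt = 0: 0.00942H* = 0.0534, so H* = 5.67.
From dB/dt = 0: 1.4(1 - B*/481) = 0.0161·5.67, giving B* = 481·(1 - 0.0652) = 450.
From dH/dt = 0: 0.00766·450 - 0.0857 = 0.0193C*, so C* = 3.36/0.0193 = 174.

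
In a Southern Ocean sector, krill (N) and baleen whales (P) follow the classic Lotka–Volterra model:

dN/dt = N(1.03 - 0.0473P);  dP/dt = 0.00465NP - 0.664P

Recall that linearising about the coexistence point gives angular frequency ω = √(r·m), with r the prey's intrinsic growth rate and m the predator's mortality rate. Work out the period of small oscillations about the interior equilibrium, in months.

T ≈ 7.6 months

Here r = 1.03 and m = 0.664, so r·m = 0.684.
ω = √0.684 = 0.827 per month, hence T = 2π/ω ≈ 7.6 months.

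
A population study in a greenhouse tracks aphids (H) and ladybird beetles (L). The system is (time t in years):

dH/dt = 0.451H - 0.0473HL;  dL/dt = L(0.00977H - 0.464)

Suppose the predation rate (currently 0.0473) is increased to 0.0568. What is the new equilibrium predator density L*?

L* ≈ 7.94

At the interior fixed point, setting dH/dt = 0 with H > 0 fixes L* = (prey growth rate)/(HL coefficient) — independent of the other coefficients.
With the change, L* = 0.451/0.0568 = 7.94; it falls from 9.53.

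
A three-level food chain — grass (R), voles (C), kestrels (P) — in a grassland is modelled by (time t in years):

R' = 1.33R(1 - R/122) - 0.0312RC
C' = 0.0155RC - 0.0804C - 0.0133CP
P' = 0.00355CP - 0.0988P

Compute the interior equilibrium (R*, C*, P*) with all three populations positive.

From dP/dt = 0: 0.00355C* = 0.0988, so C* = 27.8.
From dR/dt = 0: 1.33(1 - R*/122) = 0.0312·27.8, giving R* = 122·(1 - 0.653) = 42.3.
From dC/dt = 0: 0.0155·42.3 - 0.0804 = 0.0133P*, so P* = 0.576/0.0133 = 43.3.

R* ≈ 42.3, C* ≈ 27.8, P* ≈ 43.3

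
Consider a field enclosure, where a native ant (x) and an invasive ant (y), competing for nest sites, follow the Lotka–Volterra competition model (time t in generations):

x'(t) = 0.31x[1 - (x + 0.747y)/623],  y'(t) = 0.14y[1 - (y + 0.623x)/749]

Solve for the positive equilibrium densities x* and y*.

Setting both brackets to zero gives the nullclines x + 0.747y = 623 and 0.623x + y = 749.
Substituting y = 749 - 0.623x into the first: x(1 - 0.747·0.623) = 623 - 0.747·749.
So x* = 63.5/0.535 = 119, and then y* = 749 - 0.623·119 = 675.

x* ≈ 119, y* ≈ 675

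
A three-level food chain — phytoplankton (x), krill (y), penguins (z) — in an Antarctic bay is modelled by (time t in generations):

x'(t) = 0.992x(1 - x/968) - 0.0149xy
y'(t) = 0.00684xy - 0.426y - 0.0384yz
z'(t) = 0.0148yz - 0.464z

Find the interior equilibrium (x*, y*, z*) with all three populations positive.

From dz/dt = 0: 0.0148y* = 0.464, so y* = 31.4.
From dx/dt = 0: 0.992(1 - x*/968) = 0.0149·31.4, giving x* = 968·(1 - 0.471) = 512.
From dy/dt = 0: 0.00684·512 - 0.426 = 0.0384z*, so z* = 3.08/0.0384 = 80.1.

x* ≈ 512, y* ≈ 31.4, z* ≈ 80.1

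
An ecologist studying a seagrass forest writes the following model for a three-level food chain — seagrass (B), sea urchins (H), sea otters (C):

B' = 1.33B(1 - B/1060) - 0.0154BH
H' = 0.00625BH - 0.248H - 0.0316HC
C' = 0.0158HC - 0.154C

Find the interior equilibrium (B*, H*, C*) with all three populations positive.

From dC/dt = 0: 0.0158H* = 0.154, so H* = 9.75.
From dB/dt = 0: 1.33(1 - B*/1060) = 0.0154·9.75, giving B* = 1060·(1 - 0.113) = 940.
From dH/dt = 0: 0.00625·940 - 0.248 = 0.0316C*, so C* = 5.63/0.0316 = 178.

B* ≈ 940, H* ≈ 9.75, C* ≈ 178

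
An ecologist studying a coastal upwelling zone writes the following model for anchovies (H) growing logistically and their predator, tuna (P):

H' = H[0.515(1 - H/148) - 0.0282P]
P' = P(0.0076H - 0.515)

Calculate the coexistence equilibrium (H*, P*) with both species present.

From dP/dt = 0 with P > 0: 0.0076H* = 0.515, so H* = 67.8.
Substitute into dH/dt = 0: 0.515(1 - 67.8/148) = 0.0282P*.
The bracket is 0.542, giving P* = 0.279/0.0282 = 9.9.

H* ≈ 67.8, P* ≈ 9.9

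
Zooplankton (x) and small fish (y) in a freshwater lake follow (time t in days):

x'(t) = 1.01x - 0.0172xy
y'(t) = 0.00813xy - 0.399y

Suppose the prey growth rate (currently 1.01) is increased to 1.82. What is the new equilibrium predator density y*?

y* ≈ 106

At the interior fixed point, setting dx/dt = 0 with x > 0 fixes y* = (prey growth rate)/(xy coefficient) — independent of the other coefficients.
With the change, y* = 1.82/0.0172 = 106; it rises from 58.7.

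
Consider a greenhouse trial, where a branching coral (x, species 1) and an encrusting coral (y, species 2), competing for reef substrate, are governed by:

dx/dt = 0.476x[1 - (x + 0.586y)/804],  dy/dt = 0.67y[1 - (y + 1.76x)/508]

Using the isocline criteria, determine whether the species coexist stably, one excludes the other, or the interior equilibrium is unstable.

Compare the nullcline intercepts: K1/α12 = 804/0.586 = 1370 > K2 = 508; K2/α21 = 508/1.76 = 289 < K1 = 804.
Since the inequalities point opposite ways, species 1 can invade but species 2 cannot.

species 1 excludes species 2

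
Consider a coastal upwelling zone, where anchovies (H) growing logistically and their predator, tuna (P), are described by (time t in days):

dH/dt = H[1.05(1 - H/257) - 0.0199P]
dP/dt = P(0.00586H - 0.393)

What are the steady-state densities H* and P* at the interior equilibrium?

From dP/dt = 0 with P > 0: 0.00586H* = 0.393, so H* = 67.1.
Substitute into dH/dt = 0: 1.05(1 - 67.1/257) = 0.0199P*.
The bracket is 0.739, giving P* = 0.776/0.0199 = 39.

H* ≈ 67.1, P* ≈ 39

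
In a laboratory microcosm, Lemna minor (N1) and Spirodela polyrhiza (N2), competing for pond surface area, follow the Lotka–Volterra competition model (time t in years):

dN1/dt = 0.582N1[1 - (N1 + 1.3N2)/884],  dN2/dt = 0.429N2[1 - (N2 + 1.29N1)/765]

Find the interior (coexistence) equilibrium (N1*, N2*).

Setting both brackets to zero gives the nullclines N1 + 1.3N2 = 884 and 1.29N1 + N2 = 765.
Substituting N2 = 765 - 1.29N1 into the first: N1(1 - 1.3·1.29) = 884 - 1.3·765.
So N1* = -110/-0.677 = 163, and then N2* = 765 - 1.29·163 = 554.

N1* ≈ 163, N2* ≈ 554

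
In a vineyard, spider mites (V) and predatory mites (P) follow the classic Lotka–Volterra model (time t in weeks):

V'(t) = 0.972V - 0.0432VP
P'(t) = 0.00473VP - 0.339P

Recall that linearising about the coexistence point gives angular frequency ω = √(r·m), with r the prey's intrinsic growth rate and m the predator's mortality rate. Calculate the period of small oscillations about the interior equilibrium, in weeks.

Here r = 0.972 and m = 0.339, so r·m = 0.33.
ω = √0.33 = 0.574 per week, hence T = 2π/ω ≈ 10.9 weeks.

T ≈ 10.9 weeks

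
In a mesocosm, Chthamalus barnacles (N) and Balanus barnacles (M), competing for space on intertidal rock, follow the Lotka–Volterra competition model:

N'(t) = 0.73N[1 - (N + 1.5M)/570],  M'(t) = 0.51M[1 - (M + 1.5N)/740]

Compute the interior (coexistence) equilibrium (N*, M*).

N* ≈ 432, M* ≈ 92

Setting both brackets to zero gives the nullclines N + 1.5M = 570 and 1.5N + M = 740.
Substituting M = 740 - 1.5N into the first: N(1 - 1.5·1.5) = 570 - 1.5·740.
So N* = -540/-1.25 = 432, and then M* = 740 - 1.5·432 = 92.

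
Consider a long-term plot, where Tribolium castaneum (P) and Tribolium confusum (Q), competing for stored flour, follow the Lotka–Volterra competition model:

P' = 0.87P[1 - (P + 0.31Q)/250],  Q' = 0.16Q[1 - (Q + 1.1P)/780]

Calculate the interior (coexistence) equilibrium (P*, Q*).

P* ≈ 12.4, Q* ≈ 766

Setting both brackets to zero gives the nullclines P + 0.31Q = 250 and 1.1P + Q = 780.
Substituting Q = 780 - 1.1P into the first: P(1 - 0.31·1.1) = 250 - 0.31·780.
So P* = 8.2/0.659 = 12.4, and then Q* = 780 - 1.1·12.4 = 766.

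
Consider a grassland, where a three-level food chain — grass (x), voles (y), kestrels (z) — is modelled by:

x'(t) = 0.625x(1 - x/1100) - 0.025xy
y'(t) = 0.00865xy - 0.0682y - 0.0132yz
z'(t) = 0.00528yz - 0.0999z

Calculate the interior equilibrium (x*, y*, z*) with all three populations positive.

From dz/dt = 0: 0.00528y* = 0.0999, so y* = 18.9.
From dx/dt = 0: 0.625(1 - x*/1100) = 0.025·18.9, giving x* = 1100·(1 - 0.757) = 267.
From dy/dt = 0: 0.00865·267 - 0.0682 = 0.0132z*, so z* = 2.25/0.0132 = 170.

x* ≈ 267, y* ≈ 18.9, z* ≈ 170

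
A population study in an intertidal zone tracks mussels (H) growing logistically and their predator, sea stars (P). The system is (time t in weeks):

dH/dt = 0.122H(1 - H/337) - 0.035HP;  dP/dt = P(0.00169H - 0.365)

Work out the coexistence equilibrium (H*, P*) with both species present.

H* ≈ 216, P* ≈ 1.25

From dP/dt = 0 with P > 0: 0.00169H* = 0.365, so H* = 216.
Substitute into dH/dt = 0: 0.122(1 - 216/337) = 0.035P*.
The bracket is 0.359, giving P* = 0.0438/0.035 = 1.25.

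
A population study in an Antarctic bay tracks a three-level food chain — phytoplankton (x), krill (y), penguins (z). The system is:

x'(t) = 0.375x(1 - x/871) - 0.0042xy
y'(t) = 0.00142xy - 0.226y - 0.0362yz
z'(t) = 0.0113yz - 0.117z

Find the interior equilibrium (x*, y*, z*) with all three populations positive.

x* ≈ 770, y* ≈ 10.4, z* ≈ 24

From dz/dt = 0: 0.0113y* = 0.117, so y* = 10.4.
From dx/dt = 0: 0.375(1 - x*/871) = 0.0042·10.4, giving x* = 871·(1 - 0.116) = 770.
From dy/dt = 0: 0.00142·770 - 0.226 = 0.0362z*, so z* = 0.867/0.0362 = 24.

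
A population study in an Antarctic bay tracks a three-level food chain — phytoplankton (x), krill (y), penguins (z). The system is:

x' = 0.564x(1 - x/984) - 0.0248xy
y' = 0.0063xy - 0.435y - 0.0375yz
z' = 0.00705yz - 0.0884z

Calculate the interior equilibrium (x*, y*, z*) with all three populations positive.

x* ≈ 441, y* ≈ 12.5, z* ≈ 62.6

From dz/dt = 0: 0.00705y* = 0.0884, so y* = 12.5.
From dx/dt = 0: 0.564(1 - x*/984) = 0.0248·12.5, giving x* = 984·(1 - 0.551) = 441.
From dy/dt = 0: 0.0063·441 - 0.435 = 0.0375z*, so z* = 2.35/0.0375 = 62.6.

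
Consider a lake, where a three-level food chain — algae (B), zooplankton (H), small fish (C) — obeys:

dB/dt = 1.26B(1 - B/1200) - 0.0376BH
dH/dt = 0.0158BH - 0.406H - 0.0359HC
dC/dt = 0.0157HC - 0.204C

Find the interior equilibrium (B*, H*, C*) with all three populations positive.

B* ≈ 735, H* ≈ 13, C* ≈ 312

From dC/dt = 0: 0.0157H* = 0.204, so H* = 13.
From dB/dt = 0: 1.26(1 - B*/1200) = 0.0376·13, giving B* = 1200·(1 - 0.388) = 735.
From dH/dt = 0: 0.0158·735 - 0.406 = 0.0359C*, so C* = 11.2/0.0359 = 312.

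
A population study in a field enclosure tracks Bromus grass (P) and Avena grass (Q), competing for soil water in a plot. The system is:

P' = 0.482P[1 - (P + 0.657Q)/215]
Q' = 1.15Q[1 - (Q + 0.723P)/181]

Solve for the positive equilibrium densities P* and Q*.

Setting both brackets to zero gives the nullclines P + 0.657Q = 215 and 0.723P + Q = 181.
Substituting Q = 181 - 0.723P into the first: P(1 - 0.657·0.723) = 215 - 0.657·181.
So P* = 96.1/0.525 = 183, and then Q* = 181 - 0.723·183 = 48.7.

P* ≈ 183, Q* ≈ 48.7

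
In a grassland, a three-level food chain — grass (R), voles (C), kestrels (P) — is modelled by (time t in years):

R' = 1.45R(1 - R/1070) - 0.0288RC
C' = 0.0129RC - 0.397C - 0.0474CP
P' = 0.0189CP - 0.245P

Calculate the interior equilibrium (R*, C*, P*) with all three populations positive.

R* ≈ 795, C* ≈ 13, P* ≈ 208

From dP/dt = 0: 0.0189C* = 0.245, so C* = 13.
From dR/dt = 0: 1.45(1 - R*/1070) = 0.0288·13, giving R* = 1070·(1 - 0.257) = 795.
From dC/dt = 0: 0.0129·795 - 0.397 = 0.0474P*, so P* = 9.85/0.0474 = 208.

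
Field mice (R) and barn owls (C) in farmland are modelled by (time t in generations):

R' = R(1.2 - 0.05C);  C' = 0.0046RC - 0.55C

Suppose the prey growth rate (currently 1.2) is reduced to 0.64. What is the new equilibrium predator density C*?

At the interior fixed point, setting dR/dt = 0 with R > 0 fixes C* = (prey growth rate)/(RC coefficient) — independent of the other coefficients.
With the change, C* = 0.64/0.05 = 12.8; it falls from 24.

C* ≈ 12.8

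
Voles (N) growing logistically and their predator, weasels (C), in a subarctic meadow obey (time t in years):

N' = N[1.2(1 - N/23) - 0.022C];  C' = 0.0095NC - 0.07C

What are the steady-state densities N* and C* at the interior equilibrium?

From dC/dt = 0 with C > 0: 0.0095N* = 0.07, so N* = 7.37.
Substitute into dN/dt = 0: 1.2(1 - 7.37/23) = 0.022C*.
The bracket is 0.68, giving C* = 0.816/0.022 = 37.1.

N* ≈ 7.37, C* ≈ 37.1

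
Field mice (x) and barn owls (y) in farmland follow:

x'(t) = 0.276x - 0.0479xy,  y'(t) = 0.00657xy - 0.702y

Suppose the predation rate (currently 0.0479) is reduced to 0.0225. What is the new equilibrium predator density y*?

y* ≈ 12.3

At the interior fixed point, setting dx/dt = 0 with x > 0 fixes y* = (prey growth rate)/(xy coefficient) — independent of the other coefficients.
With the change, y* = 0.276/0.0225 = 12.3; it rises from 5.76.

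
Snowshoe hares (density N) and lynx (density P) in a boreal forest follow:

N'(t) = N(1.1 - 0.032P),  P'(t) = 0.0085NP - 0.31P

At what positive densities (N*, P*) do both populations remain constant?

Set dP/dt = 0 with P > 0: 0.0085N - 0.31 = 0, so N* = 0.31/0.0085 = 36.5.
Set dN/dt = 0 with N > 0: 1.1 - 0.032P = 0, so P* = 1.1/0.032 = 34.4.

N* ≈ 36.5, P* ≈ 34.4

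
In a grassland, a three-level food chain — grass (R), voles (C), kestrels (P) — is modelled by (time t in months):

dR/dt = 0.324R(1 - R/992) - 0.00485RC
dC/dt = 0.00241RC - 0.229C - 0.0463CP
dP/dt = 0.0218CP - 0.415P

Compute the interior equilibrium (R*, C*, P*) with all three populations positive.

R* ≈ 709, C* ≈ 19, P* ≈ 32

From dP/dt = 0: 0.0218C* = 0.415, so C* = 19.
From dR/dt = 0: 0.324(1 - R*/992) = 0.00485·19, giving R* = 992·(1 - 0.285) = 709.
From dC/dt = 0: 0.00241·709 - 0.229 = 0.0463P*, so P* = 1.48/0.0463 = 32.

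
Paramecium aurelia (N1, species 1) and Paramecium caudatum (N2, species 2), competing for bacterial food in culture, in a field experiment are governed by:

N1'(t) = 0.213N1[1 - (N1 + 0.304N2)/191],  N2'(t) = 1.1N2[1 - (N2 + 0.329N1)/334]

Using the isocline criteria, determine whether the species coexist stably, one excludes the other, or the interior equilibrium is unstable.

stable coexistence

Compare the nullcline intercepts: K1/α12 = 191/0.304 = 628 > K2 = 334; K2/α21 = 334/0.329 = 1020 > K1 = 191.
Since both inequalities hold, each species can invade when rare, so the interior equilibrium is stable.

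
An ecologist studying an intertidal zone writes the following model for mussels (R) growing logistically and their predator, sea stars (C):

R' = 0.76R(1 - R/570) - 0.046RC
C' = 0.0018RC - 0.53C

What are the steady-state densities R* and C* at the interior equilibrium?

From dC/dt = 0 with C > 0: 0.0018R* = 0.53, so R* = 294.
Substitute into dR/dt = 0: 0.76(1 - 294/570) = 0.046C*.
The bracket is 0.483, giving C* = 0.367/0.046 = 7.99.

R* ≈ 294, C* ≈ 7.99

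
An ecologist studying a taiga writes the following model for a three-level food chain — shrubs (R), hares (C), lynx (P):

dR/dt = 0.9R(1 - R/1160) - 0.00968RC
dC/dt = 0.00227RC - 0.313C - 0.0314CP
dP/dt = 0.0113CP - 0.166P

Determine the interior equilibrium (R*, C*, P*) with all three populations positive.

R* ≈ 977, C* ≈ 14.7, P* ≈ 60.6

From dP/dt = 0: 0.0113C* = 0.166, so C* = 14.7.
From dR/dt = 0: 0.9(1 - R*/1160) = 0.00968·14.7, giving R* = 1160·(1 - 0.158) = 977.
From dC/dt = 0: 0.00227·977 - 0.313 = 0.0314P*, so P* = 1.9/0.0314 = 60.6.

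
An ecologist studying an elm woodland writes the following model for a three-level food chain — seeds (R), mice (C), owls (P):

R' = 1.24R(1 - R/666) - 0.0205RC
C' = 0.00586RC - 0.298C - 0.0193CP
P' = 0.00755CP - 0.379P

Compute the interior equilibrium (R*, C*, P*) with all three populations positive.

R* ≈ 113, C* ≈ 50.2, P* ≈ 19

From dP/dt = 0: 0.00755C* = 0.379, so C* = 50.2.
From dR/dt = 0: 1.24(1 - R*/666) = 0.0205·50.2, giving R* = 666·(1 - 0.83) = 113.
From dC/dt = 0: 0.00586·113 - 0.298 = 0.0193P*, so P* = 0.366/0.0193 = 19.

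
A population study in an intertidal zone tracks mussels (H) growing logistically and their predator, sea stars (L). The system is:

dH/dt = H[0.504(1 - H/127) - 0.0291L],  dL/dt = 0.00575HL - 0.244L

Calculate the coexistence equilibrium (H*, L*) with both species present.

H* ≈ 42.4, L* ≈ 11.5

From dL/dt = 0 with L > 0: 0.00575H* = 0.244, so H* = 42.4.
Substitute into dH/dt = 0: 0.504(1 - 42.4/127) = 0.0291L*.
The bracket is 0.666, giving L* = 0.336/0.0291 = 11.5.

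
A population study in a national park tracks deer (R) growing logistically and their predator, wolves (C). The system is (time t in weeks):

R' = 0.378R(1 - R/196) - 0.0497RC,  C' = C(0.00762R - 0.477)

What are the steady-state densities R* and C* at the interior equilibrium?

R* ≈ 62.6, C* ≈ 5.18

From dC/dt = 0 with C > 0: 0.00762R* = 0.477, so R* = 62.6.
Substitute into dR/dt = 0: 0.378(1 - 62.6/196) = 0.0497C*.
The bracket is 0.681, giving C* = 0.257/0.0497 = 5.18.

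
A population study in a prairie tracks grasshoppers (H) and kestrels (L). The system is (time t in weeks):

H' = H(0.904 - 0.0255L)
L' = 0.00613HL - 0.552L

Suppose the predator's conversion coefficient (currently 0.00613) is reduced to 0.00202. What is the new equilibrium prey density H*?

At the interior fixed point, setting dL/dt = 0 with L > 0 fixes H* = (predator death rate)/(HL coefficient) — independent of the other coefficients.
With the change, H* = 0.552/0.00202 = 273; it rises from 90.

H* ≈ 273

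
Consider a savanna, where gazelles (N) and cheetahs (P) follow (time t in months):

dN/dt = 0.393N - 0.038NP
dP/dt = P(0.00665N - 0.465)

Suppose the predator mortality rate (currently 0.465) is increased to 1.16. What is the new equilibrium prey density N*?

At the interior fixed point, setting dP/dt = 0 with P > 0 fixes N* = (predator death rate)/(NP coefficient) — independent of the other coefficients.
With the change, N* = 1.16/0.00665 = 174; it rises from 69.9.

N* ≈ 174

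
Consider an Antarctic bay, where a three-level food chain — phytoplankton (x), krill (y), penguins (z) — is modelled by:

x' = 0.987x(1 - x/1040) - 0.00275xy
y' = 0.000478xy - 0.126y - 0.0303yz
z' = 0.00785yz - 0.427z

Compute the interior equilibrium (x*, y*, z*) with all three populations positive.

From dz/dt = 0: 0.00785y* = 0.427, so y* = 54.4.
From dx/dt = 0: 0.987(1 - x*/1040) = 0.00275·54.4, giving x* = 1040·(1 - 0.152) = 882.
From dy/dt = 0: 0.000478·882 - 0.126 = 0.0303z*, so z* = 0.296/0.0303 = 9.76.

x* ≈ 882, y* ≈ 54.4, z* ≈ 9.76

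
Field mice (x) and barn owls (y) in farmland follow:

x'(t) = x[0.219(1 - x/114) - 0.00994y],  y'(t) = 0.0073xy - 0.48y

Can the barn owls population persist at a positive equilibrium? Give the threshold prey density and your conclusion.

Threshold x = 65.8; K > 65.8, so yes, the predator persists.

The predator equation gives dy/dt > 0 only when x > 0.48/0.0073 = 65.8.
Without the predator, x → K = 114. Since 114 > 65.8, the predator can invade and persist.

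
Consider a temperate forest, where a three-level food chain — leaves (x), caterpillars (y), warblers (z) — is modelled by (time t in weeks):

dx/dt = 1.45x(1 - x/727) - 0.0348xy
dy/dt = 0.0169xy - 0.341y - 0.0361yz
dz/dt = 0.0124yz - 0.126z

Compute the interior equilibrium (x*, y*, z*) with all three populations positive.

x* ≈ 550, y* ≈ 10.2, z* ≈ 248

From dz/dt = 0: 0.0124y* = 0.126, so y* = 10.2.
From dx/dt = 0: 1.45(1 - x*/727) = 0.0348·10.2, giving x* = 727·(1 - 0.244) = 550.
From dy/dt = 0: 0.0169·550 - 0.341 = 0.0361z*, so z* = 8.95/0.0361 = 248.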